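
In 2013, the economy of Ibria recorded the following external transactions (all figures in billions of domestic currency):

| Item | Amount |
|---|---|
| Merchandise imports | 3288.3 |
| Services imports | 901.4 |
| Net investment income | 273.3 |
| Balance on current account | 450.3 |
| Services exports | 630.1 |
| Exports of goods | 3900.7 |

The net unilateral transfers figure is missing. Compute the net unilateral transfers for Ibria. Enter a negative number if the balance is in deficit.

Current account = goods balance + services balance + net primary income + net secondary income
Sum of the known components = 614.4
Net unilateral transfers = CA - (known components) = 450.3 - 614.4 = -164.1

-164.1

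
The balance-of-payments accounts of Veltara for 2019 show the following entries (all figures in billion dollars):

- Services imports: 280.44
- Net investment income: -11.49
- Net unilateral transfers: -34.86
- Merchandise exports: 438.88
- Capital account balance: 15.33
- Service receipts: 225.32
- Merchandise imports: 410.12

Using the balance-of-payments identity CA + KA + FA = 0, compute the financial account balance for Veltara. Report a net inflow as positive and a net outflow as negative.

Goods balance = 438.88 - 410.12 = 28.76
Services balance = 225.32 - 280.44 = -55.12
Trade balance (goods + services) = 28.76 + (-55.12) = -26.36
Net primary income = -11.49
Net secondary income = -34.86
Current account = -26.36 + (-11.49) + (-34.86) = -72.71
Financial account = -(-72.71 + 15.33) = 57.38

57.38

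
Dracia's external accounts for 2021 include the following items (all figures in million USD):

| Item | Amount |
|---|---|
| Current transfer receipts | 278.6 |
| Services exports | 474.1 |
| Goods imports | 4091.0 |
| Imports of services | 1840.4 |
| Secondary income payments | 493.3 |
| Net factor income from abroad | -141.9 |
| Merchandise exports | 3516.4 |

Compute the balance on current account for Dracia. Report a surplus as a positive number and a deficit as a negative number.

Goods balance = 3516.4 - 4091.0 = -574.6
Services balance = 474.1 - 1840.4 = -1366.3
Trade balance (goods + services) = -574.6 + (-1366.3) = -1940.9
Net primary income = -141.9
Net secondary income = 278.6 - 493.3 = -214.7
Current account = -1940.9 + (-141.9) + (-214.7) = -2297.5

-2297.5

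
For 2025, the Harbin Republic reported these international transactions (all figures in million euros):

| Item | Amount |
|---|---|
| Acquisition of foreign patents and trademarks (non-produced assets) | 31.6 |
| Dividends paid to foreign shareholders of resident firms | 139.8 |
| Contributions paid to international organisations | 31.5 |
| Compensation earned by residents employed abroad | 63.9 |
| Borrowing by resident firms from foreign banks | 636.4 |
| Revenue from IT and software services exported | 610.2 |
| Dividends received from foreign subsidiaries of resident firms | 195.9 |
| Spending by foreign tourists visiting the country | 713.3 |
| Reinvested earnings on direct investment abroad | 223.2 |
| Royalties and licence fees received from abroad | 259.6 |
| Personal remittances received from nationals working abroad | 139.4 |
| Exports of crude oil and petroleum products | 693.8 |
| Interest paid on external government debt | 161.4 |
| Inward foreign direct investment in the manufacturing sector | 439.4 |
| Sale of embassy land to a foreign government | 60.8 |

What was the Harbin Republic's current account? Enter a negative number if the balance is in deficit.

Goods: 693.8
Services: 713.3 + 259.6 + 610.2 = 1583.1
Primary income: 223.2 + 63.9 - 139.8 - 161.4 + 195.9 = 181.8
Secondary income: -31.5 + 139.4 = 107.9
Current account = 693.8 + 1583.1 + 181.8 + 107.9 = 2566.6
(Excluded from the current account — capital account: acquisition of foreign patents and trademarks (non-produced assets) 31.6, sale of embassy land to a foreign government 60.8; financial account: borrowing by resident firms from foreign banks 636.4, inward foreign direct investment in the manufacturing sector 439.4.)

2566.6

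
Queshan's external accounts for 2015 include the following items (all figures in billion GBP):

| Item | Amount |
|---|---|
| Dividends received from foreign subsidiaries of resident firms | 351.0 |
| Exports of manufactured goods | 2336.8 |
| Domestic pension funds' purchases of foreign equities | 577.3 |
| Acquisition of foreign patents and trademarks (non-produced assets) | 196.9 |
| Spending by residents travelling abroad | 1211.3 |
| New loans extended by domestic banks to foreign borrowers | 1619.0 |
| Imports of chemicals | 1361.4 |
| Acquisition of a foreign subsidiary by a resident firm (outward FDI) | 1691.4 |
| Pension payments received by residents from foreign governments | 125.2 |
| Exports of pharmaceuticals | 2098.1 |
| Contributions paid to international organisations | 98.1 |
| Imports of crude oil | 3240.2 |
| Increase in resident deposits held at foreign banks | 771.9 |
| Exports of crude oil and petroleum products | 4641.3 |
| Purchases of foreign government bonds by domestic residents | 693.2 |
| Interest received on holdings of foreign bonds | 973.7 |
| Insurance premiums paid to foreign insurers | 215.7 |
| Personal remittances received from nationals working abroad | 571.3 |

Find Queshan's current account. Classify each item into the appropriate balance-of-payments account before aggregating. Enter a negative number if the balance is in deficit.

Goods: 2336.8 - 3240.2 - 1361.4 + 2098.1 + 4641.3 = 4474.6
Services: -215.7 - 1211.3 = -1427.0
Primary income: 351.0 + 973.7 = 1324.7
Secondary income: -98.1 + 125.2 + 571.3 = 598.4
Current account = 4474.6 + (-1427.0) + 1324.7 + 598.4 = 4970.7
(Excluded from the current account — financial account: domestic pension funds' purchases of foreign equities 577.3, new loans extended by domestic banks to foreign borrowers 1619.0, acquisition of a foreign subsidiary by a resident firm (outward FDI) 1691.4, increase in resident deposits held at foreign banks 771.9, purchases of foreign government bonds by domestic residents 693.2; capital account: acquisition of foreign patents and trademarks (non-produced assets) 196.9.)

4970.7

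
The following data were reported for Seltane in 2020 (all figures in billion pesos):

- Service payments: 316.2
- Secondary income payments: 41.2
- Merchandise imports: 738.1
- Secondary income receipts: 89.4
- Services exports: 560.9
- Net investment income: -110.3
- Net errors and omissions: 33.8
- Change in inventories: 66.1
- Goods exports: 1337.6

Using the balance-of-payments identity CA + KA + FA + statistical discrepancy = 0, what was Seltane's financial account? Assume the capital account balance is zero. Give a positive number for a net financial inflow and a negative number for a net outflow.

Goods balance = 1337.6 - 738.1 = 599.5
Services balance = 560.9 - 316.2 = 244.7
Trade balance (goods + services) = 599.5 + 244.7 = 844.2
Net primary income = -110.3
Net secondary income = 89.4 - 41.2 = 48.2
Current account = 844.2 + (-110.3) + 48.2 = 782.1
Financial account = -(782.1 + 33.8) = -815.9

-815.9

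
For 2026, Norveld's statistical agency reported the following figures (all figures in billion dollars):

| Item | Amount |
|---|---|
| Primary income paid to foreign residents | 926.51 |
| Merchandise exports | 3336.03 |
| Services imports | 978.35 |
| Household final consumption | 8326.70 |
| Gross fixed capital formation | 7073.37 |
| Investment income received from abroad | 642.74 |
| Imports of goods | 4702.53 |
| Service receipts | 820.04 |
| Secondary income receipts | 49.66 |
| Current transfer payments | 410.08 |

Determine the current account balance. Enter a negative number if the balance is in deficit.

Goods balance = 3336.03 - 4702.53 = -1366.50
Services balance = 820.04 - 978.35 = -158.31
Trade balance (goods + services) = -1366.50 + (-158.31) = -1524.81
Net primary income = 642.74 - 926.51 = -283.77
Net secondary income = 49.66 - 410.08 = -360.42
Current account = -1524.81 + (-283.77) + (-360.42) = -2169.00

-2169.00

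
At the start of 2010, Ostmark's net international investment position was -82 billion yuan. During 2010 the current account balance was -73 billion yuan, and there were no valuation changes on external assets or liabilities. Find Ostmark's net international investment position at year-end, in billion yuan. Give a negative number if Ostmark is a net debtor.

With no valuation effects, change in NIIP = current account = -73
End-of-year NIIP = -82 + (-73) = -155

-155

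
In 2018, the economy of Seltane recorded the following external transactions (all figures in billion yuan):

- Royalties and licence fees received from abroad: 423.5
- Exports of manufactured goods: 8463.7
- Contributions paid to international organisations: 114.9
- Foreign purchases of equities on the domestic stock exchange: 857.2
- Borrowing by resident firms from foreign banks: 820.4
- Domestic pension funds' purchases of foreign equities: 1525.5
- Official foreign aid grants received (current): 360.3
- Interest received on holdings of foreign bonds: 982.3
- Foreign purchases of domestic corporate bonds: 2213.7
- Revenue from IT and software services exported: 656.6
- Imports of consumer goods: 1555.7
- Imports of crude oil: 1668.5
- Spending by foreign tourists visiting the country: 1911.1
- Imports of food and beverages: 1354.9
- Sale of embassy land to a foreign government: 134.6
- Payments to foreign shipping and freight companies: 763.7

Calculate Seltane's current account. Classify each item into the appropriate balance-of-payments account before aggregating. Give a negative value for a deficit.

Goods: -1668.5 - 1555.7 + 8463.7 - 1354.9 = 3884.6
Services: 1911.1 + 423.5 - 763.7 + 656.6 = 2227.5
Primary income: 982.3
Secondary income: -114.9 + 360.3 = 245.4
Current account = 3884.6 + 2227.5 + 982.3 + 245.4 = 7339.8
(Excluded from the current account — financial account: foreign purchases of equities on the domestic stock exchange 857.2, borrowing by resident firms from foreign banks 820.4, domestic pension funds' purchases of foreign equities 1525.5, foreign purchases of domestic corporate bonds 2213.7; capital account: sale of embassy land to a foreign government 134.6.)

7339.8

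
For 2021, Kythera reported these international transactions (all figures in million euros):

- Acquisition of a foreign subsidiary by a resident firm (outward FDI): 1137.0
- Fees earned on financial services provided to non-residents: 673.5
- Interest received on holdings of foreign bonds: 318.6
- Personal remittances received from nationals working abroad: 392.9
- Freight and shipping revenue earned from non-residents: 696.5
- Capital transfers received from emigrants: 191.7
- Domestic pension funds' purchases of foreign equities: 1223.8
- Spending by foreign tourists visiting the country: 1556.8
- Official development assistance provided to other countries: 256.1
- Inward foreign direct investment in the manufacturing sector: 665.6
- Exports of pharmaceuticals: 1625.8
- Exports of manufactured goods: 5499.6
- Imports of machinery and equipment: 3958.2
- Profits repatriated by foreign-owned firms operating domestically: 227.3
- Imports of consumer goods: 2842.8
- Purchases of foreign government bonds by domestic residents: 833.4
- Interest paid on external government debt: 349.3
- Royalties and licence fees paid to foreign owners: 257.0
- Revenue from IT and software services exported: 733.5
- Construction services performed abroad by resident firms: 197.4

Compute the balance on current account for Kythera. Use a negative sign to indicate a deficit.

3803.9

Goods: -3958.2 + 5499.6 - 2842.8 + 1625.8 = 324.4
Services: 197.4 - 257.0 + 696.5 + 673.5 + 733.5 + 1556.8 = 3600.7
Primary income: 318.6 - 227.3 - 349.3 = -258.0
Secondary income: -256.1 + 392.9 = 136.8
Current account = 324.4 + 3600.7 + (-258.0) + 136.8 = 3803.9
(Excluded from the current account — financial account: acquisition of a foreign subsidiary by a resident firm (outward FDI) 1137.0, domestic pension funds' purchases of foreign equities 1223.8, inward foreign direct investment in the manufacturing sector 665.6, purchases of foreign government bonds by domestic residents 833.4; capital account: capital transfers received from emigrants 191.7.)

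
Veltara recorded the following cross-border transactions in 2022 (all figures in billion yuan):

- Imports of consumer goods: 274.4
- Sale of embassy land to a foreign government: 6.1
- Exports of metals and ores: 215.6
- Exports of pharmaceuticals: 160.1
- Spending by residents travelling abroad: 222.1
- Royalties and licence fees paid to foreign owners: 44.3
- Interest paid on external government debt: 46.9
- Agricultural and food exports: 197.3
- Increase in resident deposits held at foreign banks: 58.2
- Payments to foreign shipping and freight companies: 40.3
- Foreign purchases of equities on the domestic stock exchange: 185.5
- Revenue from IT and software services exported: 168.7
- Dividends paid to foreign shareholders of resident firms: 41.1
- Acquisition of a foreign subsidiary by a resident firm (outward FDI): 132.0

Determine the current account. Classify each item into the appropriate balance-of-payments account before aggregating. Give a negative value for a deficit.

72.6

Goods: 215.6 + 197.3 + 160.1 - 274.4 = 298.6
Services: -40.3 - 222.1 + 168.7 - 44.3 = -138.0
Primary income: -41.1 - 46.9 = -88.0
Current account = 298.6 + (-138.0) + (-88.0) = 72.6
(Excluded from the current account — capital account: sale of embassy land to a foreign government 6.1; financial account: increase in resident deposits held at foreign banks 58.2, foreign purchases of equities on the domestic stock exchange 185.5, acquisition of a foreign subsidiary by a resident firm (outward FDI) 132.0.)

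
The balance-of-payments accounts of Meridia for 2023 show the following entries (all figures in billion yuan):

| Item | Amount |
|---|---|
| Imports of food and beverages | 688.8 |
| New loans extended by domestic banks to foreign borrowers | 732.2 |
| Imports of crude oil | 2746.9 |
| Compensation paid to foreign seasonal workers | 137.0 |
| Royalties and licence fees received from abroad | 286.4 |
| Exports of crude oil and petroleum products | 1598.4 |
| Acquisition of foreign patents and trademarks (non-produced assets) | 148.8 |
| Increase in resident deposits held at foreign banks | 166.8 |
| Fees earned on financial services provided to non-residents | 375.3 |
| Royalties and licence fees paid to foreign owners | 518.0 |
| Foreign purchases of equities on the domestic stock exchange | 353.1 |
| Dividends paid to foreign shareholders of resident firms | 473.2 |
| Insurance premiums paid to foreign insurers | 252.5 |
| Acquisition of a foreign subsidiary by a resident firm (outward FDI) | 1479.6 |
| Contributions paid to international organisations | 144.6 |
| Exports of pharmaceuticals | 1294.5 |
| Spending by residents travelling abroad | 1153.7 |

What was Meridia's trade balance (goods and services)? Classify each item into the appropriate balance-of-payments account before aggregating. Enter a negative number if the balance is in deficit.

-1805.3

Goods: -2746.9 + 1598.4 + 1294.5 - 688.8 = -542.8
Services: -252.5 - 1153.7 + 375.3 + 286.4 - 518.0 = -1262.5
Trade balance = -542.8 + (-1262.5) = -1805.3
(Excluded from the trade balance — financial account: new loans extended by domestic banks to foreign borrowers 732.2, increase in resident deposits held at foreign banks 166.8, foreign purchases of equities on the domestic stock exchange 353.1, acquisition of a foreign subsidiary by a resident firm (outward FDI) 1479.6; primary income: compensation paid to foreign seasonal workers 137.0, dividends paid to foreign shareholders of resident firms 473.2; capital account: acquisition of foreign patents and trademarks (non-produced assets) 148.8; secondary income: contributions paid to international organisations 144.6.)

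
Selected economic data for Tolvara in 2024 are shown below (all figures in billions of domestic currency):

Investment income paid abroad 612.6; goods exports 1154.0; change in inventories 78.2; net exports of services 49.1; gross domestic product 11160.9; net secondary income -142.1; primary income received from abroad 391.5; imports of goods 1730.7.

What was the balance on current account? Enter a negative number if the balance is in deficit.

-890.8

Goods balance = 1154.0 - 1730.7 = -576.7
Services balance = 49.1
Trade balance (goods + services) = -576.7 + 49.1 = -527.6
Net primary income = 391.5 - 612.6 = -221.1
Net secondary income = -142.1
Current account = -527.6 + (-221.1) + (-142.1) = -890.8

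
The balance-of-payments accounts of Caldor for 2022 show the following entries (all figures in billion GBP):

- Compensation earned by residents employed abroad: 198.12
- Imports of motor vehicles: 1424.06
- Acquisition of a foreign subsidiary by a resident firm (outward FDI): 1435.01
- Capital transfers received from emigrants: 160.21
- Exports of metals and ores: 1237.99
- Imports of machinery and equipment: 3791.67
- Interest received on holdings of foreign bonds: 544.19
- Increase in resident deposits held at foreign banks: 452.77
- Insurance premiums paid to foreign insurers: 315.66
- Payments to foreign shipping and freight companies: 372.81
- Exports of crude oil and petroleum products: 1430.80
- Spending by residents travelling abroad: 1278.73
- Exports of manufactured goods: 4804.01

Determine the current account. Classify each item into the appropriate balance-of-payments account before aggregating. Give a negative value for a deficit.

Goods: 1237.99 + 4804.01 - 3791.67 + 1430.80 - 1424.06 = 2257.07
Services: -1278.73 - 372.81 - 315.66 = -1967.20
Primary income: 198.12 + 544.19 = 742.31
Current account = 2257.07 + (-1967.20) + 742.31 = 1032.18
(Excluded from the current account — financial account: acquisition of a foreign subsidiary by a resident firm (outward FDI) 1435.01, increase in resident deposits held at foreign banks 452.77; capital account: capital transfers received from emigrants 160.21.)

1032.18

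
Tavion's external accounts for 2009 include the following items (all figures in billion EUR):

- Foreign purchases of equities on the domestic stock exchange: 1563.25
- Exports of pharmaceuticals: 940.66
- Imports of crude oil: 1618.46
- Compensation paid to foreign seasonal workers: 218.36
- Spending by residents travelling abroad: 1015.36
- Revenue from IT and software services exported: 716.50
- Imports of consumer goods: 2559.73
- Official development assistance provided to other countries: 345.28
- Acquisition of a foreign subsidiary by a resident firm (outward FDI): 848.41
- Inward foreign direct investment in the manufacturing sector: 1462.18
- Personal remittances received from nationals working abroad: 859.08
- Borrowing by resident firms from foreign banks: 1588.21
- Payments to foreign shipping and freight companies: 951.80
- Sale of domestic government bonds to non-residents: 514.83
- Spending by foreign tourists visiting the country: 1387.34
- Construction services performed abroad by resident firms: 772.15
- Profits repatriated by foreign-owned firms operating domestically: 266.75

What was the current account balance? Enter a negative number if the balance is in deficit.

-2300.01

Goods: -1618.46 + 940.66 - 2559.73 = -3237.53
Services: 1387.34 - 1015.36 + 716.50 + 772.15 - 951.80 = 908.83
Primary income: -266.75 - 218.36 = -485.11
Secondary income: -345.28 + 859.08 = 513.80
Current account = (-3237.53) + 908.83 + (-485.11) + 513.80 = -2300.01
(Excluded from the current account — financial account: foreign purchases of equities on the domestic stock exchange 1563.25, acquisition of a foreign subsidiary by a resident firm (outward FDI) 848.41, inward foreign direct investment in the manufacturing sector 1462.18, borrowing by resident firms from foreign banks 1588.21, sale of domestic government bonds to non-residents 514.83.)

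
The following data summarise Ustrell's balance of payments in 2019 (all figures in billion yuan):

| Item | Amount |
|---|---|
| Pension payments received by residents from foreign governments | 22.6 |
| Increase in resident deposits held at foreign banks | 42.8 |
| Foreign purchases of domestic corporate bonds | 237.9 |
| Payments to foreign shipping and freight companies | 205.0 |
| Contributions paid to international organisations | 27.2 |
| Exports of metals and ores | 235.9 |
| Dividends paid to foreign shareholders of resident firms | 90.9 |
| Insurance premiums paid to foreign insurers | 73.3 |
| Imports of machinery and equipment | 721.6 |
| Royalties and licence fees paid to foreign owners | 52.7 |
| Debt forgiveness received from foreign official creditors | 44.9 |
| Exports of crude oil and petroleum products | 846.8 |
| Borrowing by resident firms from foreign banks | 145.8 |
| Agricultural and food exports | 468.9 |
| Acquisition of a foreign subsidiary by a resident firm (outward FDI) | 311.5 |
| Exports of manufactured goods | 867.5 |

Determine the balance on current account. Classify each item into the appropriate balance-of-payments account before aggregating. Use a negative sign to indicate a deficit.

Goods: 235.9 + 846.8 + 468.9 - 721.6 + 867.5 = 1697.5
Services: -73.3 - 52.7 - 205.0 = -331.0
Primary income: -90.9
Secondary income: -27.2 + 22.6 = -4.6
Current account = 1697.5 + (-331.0) + (-90.9) + (-4.6) = 1271.0
(Excluded from the current account — financial account: increase in resident deposits held at foreign banks 42.8, foreign purchases of domestic corporate bonds 237.9, borrowing by resident firms from foreign banks 145.8, acquisition of a foreign subsidiary by a resident firm (outward FDI) 311.5; capital account: debt forgiveness received from foreign official creditors 44.9.)

1271.0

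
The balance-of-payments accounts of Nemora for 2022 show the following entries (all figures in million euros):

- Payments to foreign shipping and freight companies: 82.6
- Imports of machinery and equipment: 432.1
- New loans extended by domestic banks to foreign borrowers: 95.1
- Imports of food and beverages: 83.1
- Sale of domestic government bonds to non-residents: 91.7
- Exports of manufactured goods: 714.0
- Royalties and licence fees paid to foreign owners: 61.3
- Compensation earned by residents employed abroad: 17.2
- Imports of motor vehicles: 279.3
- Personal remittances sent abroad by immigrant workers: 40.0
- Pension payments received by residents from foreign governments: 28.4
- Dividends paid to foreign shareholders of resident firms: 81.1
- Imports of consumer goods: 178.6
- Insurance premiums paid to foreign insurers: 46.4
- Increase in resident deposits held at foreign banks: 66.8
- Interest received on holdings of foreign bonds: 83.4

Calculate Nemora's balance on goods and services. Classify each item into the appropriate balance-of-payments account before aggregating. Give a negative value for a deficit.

-449.4

Goods: -83.1 - 178.6 - 279.3 - 432.1 + 714.0 = -259.1
Services: -61.3 - 82.6 - 46.4 = -190.3
Trade balance = -259.1 + (-190.3) = -449.4
(Excluded from the trade balance — financial account: new loans extended by domestic banks to foreign borrowers 95.1, sale of domestic government bonds to non-residents 91.7, increase in resident deposits held at foreign banks 66.8; primary income: compensation earned by residents employed abroad 17.2, dividends paid to foreign shareholders of resident firms 81.1, interest received on holdings of foreign bonds 83.4; secondary income: personal remittances sent abroad by immigrant workers 40.0, pension payments received by residents from foreign governments 28.4.)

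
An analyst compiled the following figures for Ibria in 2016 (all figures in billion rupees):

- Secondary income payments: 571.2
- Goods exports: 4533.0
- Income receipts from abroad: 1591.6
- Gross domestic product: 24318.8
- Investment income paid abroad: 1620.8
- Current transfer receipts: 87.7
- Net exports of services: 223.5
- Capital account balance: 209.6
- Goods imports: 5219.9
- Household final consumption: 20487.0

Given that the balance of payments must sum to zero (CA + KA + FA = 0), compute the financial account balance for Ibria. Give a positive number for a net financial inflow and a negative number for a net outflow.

766.5

Goods balance = 4533.0 - 5219.9 = -686.9
Services balance = 223.5
Trade balance (goods + services) = -686.9 + 223.5 = -463.4
Net primary income = 1591.6 - 1620.8 = -29.2
Net secondary income = 87.7 - 571.2 = -483.5
Current account = -463.4 + (-29.2) + (-483.5) = -976.1
Financial account = -(-976.1 + 209.6) = 766.5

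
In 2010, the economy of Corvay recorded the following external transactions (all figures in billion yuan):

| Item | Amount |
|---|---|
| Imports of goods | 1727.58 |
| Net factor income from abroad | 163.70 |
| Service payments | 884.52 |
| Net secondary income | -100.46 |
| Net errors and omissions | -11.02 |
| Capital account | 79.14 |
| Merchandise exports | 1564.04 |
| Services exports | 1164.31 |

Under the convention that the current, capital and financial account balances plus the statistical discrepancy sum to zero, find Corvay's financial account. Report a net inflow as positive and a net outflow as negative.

-247.61

Goods balance = 1564.04 - 1727.58 = -163.54
Services balance = 1164.31 - 884.52 = 279.79
Trade balance (goods + services) = -163.54 + 279.79 = 116.25
Net primary income = 163.70
Net secondary income = -100.46
Current account = 116.25 + 163.70 + (-100.46) = 179.49
Financial account = -(179.49 + 79.14 + (-11.02)) = -247.61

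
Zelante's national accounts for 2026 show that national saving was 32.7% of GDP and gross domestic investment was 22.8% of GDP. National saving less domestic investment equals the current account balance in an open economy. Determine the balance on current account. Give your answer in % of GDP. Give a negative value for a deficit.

CA = S - I = 32.7 - 22.8 = 9.9

9.9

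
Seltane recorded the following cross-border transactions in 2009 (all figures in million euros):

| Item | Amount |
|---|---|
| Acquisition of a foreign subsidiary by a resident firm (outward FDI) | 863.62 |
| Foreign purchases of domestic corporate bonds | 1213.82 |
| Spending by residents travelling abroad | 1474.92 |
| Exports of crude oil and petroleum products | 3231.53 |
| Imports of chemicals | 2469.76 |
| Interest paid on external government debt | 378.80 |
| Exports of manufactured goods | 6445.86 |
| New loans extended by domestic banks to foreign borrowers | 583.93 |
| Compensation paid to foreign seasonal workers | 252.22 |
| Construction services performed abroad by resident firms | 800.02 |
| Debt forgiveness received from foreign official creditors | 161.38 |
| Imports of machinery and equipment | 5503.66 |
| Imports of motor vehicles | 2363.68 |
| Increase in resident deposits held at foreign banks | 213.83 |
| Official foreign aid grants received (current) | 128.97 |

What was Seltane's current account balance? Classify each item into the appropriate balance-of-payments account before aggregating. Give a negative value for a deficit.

Goods: 6445.86 - 2363.68 - 2469.76 - 5503.66 + 3231.53 = -659.71
Services: 800.02 - 1474.92 = -674.90
Primary income: -252.22 - 378.80 = -631.02
Secondary income: 128.97
Current account = (-659.71) + (-674.90) + (-631.02) + 128.97 = -1836.66
(Excluded from the current account — financial account: acquisition of a foreign subsidiary by a resident firm (outward FDI) 863.62, foreign purchases of domestic corporate bonds 1213.82, new loans extended by domestic banks to foreign borrowers 583.93, increase in resident deposits held at foreign banks 213.83; capital account: debt forgiveness received from foreign official creditors 161.38.)

-1836.66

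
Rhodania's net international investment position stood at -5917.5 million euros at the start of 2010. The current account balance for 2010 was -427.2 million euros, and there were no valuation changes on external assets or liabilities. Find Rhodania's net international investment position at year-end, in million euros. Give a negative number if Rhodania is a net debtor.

With no valuation effects, change in NIIP = current account = -427.2
End-of-year NIIP = -5917.5 + (-427.2) = -6344.7

-6344.7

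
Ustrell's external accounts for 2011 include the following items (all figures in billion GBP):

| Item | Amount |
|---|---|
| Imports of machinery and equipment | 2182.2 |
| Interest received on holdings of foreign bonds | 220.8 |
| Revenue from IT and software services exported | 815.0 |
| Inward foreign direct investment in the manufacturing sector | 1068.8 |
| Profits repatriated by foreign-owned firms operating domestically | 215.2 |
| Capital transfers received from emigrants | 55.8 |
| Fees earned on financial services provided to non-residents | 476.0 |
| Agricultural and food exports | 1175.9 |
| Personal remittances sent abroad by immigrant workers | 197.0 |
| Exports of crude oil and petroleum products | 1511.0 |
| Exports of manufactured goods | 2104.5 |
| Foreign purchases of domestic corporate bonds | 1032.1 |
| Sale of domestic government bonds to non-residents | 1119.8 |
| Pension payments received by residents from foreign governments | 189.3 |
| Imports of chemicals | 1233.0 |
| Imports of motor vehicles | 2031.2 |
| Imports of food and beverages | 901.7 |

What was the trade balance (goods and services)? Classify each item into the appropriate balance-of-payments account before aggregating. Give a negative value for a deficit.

-265.7

Goods: -1233.0 - 901.7 + 1175.9 + 1511.0 + 2104.5 - 2182.2 - 2031.2 = -1556.7
Services: 815.0 + 476.0 = 1291.0
Trade balance = -1556.7 + 1291.0 = -265.7
(Excluded from the trade balance — primary income: interest received on holdings of foreign bonds 220.8, profits repatriated by foreign-owned firms operating domestically 215.2; financial account: inward foreign direct investment in the manufacturing sector 1068.8, foreign purchases of domestic corporate bonds 1032.1, sale of domestic government bonds to non-residents 1119.8; capital account: capital transfers received from emigrants 55.8; secondary income: personal remittances sent abroad by immigrant workers 197.0, pension payments received by residents from foreign governments 189.3.)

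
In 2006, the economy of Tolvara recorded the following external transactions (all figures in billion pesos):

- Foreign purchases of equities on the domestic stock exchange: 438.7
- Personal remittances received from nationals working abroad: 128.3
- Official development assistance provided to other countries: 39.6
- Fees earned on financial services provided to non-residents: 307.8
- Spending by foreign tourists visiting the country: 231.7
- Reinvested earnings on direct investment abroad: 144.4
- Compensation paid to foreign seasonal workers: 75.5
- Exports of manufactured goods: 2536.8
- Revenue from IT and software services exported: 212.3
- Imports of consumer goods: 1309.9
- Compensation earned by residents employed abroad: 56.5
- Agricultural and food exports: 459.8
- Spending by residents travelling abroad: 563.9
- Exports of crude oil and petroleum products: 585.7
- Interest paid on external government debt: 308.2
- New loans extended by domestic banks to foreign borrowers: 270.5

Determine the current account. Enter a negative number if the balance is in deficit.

2366.2

Goods: 2536.8 + 459.8 + 585.7 - 1309.9 = 2272.4
Services: -563.9 + 231.7 + 307.8 + 212.3 = 187.9
Primary income: 56.5 + 144.4 - 75.5 - 308.2 = -182.8
Secondary income: 128.3 - 39.6 = 88.7
Current account = 2272.4 + 187.9 + (-182.8) + 88.7 = 2366.2
(Excluded from the current account — financial account: foreign purchases of equities on the domestic stock exchange 438.7, new loans extended by domestic banks to foreign borrowers 270.5.)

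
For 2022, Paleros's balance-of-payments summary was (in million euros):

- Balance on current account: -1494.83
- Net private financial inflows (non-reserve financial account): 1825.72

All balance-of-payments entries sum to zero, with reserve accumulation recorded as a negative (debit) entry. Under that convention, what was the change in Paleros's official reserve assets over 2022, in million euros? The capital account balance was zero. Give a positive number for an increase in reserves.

330.89

Official reserve transactions balance = -((-1494.83) + 1825.72) = -330.89
An accumulation of reserves is recorded as a debit (negative entry), so the change in the stock of reserves is the negative of that balance.
Change in official reserves = -(-330.89) = 330.89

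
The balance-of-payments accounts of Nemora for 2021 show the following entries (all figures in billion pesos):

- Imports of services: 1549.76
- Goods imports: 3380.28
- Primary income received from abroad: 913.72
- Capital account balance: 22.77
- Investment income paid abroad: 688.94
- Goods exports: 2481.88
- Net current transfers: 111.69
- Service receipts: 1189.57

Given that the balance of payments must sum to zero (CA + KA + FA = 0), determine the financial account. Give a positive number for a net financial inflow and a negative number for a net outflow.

Goods balance = 2481.88 - 3380.28 = -898.40
Services balance = 1189.57 - 1549.76 = -360.19
Trade balance (goods + services) = -898.40 + (-360.19) = -1258.59
Net primary income = 913.72 - 688.94 = 224.78
Net secondary income = 111.69
Current account = -1258.59 + 224.78 + 111.69 = -922.12
Financial account = -(-922.12 + 22.77) = 899.35

899.35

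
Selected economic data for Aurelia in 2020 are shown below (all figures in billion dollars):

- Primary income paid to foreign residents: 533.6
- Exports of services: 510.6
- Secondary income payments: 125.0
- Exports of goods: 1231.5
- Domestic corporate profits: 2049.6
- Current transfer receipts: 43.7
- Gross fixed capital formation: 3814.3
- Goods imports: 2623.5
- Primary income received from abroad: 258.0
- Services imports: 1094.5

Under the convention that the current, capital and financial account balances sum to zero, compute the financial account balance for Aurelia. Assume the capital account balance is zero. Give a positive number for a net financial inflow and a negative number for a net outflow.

2332.8

Goods balance = 1231.5 - 2623.5 = -1392.0
Services balance = 510.6 - 1094.5 = -583.9
Trade balance (goods + services) = -1392.0 + (-583.9) = -1975.9
Net primary income = 258.0 - 533.6 = -275.6
Net secondary income = 43.7 - 125.0 = -81.3
Current account = -1975.9 + (-275.6) + (-81.3) = -2332.8
Financial account = -(-2332.8) = 2332.8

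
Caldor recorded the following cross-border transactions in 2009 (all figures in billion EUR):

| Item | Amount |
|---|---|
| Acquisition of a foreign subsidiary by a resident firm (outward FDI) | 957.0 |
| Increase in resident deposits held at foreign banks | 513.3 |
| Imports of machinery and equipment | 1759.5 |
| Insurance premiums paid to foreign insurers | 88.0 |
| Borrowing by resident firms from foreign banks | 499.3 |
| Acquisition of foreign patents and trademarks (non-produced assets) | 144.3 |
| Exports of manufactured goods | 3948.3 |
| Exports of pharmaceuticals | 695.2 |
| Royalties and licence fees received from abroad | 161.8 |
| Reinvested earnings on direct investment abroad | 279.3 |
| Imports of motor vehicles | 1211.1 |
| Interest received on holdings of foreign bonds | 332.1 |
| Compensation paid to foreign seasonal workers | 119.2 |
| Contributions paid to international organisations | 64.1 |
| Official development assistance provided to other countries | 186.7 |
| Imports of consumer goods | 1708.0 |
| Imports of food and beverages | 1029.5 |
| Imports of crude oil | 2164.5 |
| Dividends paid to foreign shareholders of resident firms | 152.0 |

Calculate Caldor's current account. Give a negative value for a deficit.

-3065.9

Goods: -1211.1 + 3948.3 - 1029.5 - 2164.5 + 695.2 - 1759.5 - 1708.0 = -3229.1
Services: 161.8 - 88.0 = 73.8
Primary income: 279.3 + 332.1 - 152.0 - 119.2 = 340.2
Secondary income: -186.7 - 64.1 = -250.8
Current account = (-3229.1) + 73.8 + 340.2 + (-250.8) = -3065.9
(Excluded from the current account — financial account: acquisition of a foreign subsidiary by a resident firm (outward FDI) 957.0, increase in resident deposits held at foreign banks 513.3, borrowing by resident firms from foreign banks 499.3; capital account: acquisition of foreign patents and trademarks (non-produced assets) 144.3.)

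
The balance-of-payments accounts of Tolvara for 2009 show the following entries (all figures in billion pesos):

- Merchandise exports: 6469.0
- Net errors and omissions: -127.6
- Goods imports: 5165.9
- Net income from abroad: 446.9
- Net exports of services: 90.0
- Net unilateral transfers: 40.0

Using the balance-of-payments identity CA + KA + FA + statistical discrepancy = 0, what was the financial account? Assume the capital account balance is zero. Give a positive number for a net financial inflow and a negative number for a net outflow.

Goods balance = 6469.0 - 5165.9 = 1303.1
Services balance = 90.0
Trade balance (goods + services) = 1303.1 + 90.0 = 1393.1
Net primary income = 446.9
Net secondary income = 40.0
Current account = 1393.1 + 446.9 + 40.0 = 1880.0
Financial account = -(1880.0 + (-127.6)) = -1752.4

-1752.4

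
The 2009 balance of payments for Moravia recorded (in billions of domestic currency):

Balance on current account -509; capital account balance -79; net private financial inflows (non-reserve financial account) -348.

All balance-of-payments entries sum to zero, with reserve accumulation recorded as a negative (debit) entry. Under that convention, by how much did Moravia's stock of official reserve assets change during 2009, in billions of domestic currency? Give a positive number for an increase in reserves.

Official reserve transactions balance = -((-509) + (-79) + (-348)) = 936
An accumulation of reserves is recorded as a debit (negative entry), so the change in the stock of reserves is the negative of that balance.
Change in official reserves = -(936) = -936

-936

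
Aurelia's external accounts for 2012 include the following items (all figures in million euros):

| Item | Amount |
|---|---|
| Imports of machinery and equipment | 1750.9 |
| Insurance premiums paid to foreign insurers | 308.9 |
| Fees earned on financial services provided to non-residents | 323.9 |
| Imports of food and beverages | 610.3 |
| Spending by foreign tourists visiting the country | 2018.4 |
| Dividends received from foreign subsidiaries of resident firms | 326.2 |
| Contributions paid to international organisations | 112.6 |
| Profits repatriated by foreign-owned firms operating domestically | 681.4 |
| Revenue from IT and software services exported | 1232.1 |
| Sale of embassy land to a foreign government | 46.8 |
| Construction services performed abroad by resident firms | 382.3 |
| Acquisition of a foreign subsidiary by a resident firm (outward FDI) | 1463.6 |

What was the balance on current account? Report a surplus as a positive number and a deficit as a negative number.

Goods: -610.3 - 1750.9 = -2361.2
Services: 1232.1 + 382.3 + 323.9 + 2018.4 - 308.9 = 3647.8
Primary income: -681.4 + 326.2 = -355.2
Secondary income: -112.6
Current account = (-2361.2) + 3647.8 + (-355.2) + (-112.6) = 818.8
(Excluded from the current account — capital account: sale of embassy land to a foreign government 46.8; financial account: acquisition of a foreign subsidiary by a resident firm (outward FDI) 1463.6.)

818.8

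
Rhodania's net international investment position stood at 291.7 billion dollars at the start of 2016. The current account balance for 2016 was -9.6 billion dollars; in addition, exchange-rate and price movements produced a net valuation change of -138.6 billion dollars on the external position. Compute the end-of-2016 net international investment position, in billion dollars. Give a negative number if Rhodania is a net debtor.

143.5

Change in NIIP = current account + net valuation change = -9.6 + (-138.6) = -148.2
End-of-year NIIP = 291.7 + (-148.2) = 143.5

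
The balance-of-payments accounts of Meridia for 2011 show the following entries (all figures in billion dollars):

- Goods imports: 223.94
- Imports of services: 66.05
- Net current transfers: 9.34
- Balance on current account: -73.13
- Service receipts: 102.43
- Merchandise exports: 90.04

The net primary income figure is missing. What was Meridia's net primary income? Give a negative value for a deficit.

Current account = goods balance + services balance + net primary income + net secondary income
Sum of the known components = -88.18
Net primary income = CA - (known components) = -73.13 - (-88.18) = 15.05

15.05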